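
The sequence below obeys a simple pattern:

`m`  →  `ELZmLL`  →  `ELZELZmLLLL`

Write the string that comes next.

Every step adds ELZ to the front and LL to the end of the previous string.
So the next term is ELZ·ELZELZmLLLL·LL.

ELZELZELZmLLLLLL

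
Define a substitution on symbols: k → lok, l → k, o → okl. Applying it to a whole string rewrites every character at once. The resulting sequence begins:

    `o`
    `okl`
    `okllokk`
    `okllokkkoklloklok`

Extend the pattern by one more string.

Rewriting the 17 symbols of okllokkkoklloklok one by one yields okl lok k k okl lok lok lok okl lok k k okl lok k okl lok; concatenated:

okllokkkokllokloklokokllokkkokllokkokllok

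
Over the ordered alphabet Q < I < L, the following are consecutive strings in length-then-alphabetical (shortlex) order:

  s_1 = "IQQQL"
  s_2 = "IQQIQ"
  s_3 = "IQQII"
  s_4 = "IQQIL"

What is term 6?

IQQLI

Continuing the enumeration 2 steps past IQQIL: IQQIL → IQQLQ → (answer).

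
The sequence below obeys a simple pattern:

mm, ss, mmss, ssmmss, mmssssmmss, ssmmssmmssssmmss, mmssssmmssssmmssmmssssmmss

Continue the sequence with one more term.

This is a Fibonacci-style word recurrence s(k) = s(k−2)·s(k−1): e.g. mm·ss = mmss.
The next term joins ssmmssmmssssmmss and mmssssmmssssmmssmmssssmmss.

ssmmssmmssssmmssmmssssmmssssmmssmmssssmmss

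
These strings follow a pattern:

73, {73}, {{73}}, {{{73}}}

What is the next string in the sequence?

Every step adds { to the front and } to the end of the previous string.
Applying this once more to {{{73}}}:

{{{{73}}}}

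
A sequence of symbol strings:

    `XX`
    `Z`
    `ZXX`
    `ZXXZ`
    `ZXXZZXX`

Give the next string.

ZXXZZXXZXXZ

This is a Fibonacci-style word recurrence s(k) = s(k−1)·s(k−2): e.g. Z·XX = ZXX.
So term 6 is ZXXZZXX·ZXXZ.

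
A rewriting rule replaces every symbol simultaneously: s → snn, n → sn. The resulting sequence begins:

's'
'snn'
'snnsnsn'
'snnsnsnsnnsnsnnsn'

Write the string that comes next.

Rewriting the 17 symbols of snnsnsnsnnsnsnnsn one by one yields snn sn sn snn sn snn sn snn sn sn snn sn snn sn sn snn sn; concatenated:

snnsnsnsnnsnsnnsnsnnsnsnsnnsnsnnsnsnsnnsn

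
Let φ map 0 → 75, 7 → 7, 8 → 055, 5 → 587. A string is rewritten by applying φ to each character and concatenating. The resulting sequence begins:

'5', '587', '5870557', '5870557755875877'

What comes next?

Applying the rule to each of the 16 symbols of 5870557755875877 gives the pieces 587 055 7 75 587 587 7 7 587 587 055 7 587 055 7 7, which concatenate to the answer.

58705577558758777587587055758705577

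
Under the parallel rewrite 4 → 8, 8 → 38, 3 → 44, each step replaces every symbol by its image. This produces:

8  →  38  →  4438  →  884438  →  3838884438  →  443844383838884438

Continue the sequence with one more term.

884438884438443844383838884438

φ(443844383838884438) expands symbol-by-symbol to 8 8 44 38 8 8 44 38 44 38 44 38 38 38 8 8 44 38; joining the 18 pieces gives the next term.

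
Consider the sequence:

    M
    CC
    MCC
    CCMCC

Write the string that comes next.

This is a Fibonacci-style word recurrence s(k) = s(k−2)·s(k−1): e.g. M·CC = MCC.
Continuing: MCC · CCMCC gives term 5.

MCCCCMCC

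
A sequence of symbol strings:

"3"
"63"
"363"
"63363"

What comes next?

36363363

This is a Fibonacci-style word recurrence s(k) = s(k−2)·s(k−1): e.g. 3·63 = 363.
The next term joins 363 and 63363.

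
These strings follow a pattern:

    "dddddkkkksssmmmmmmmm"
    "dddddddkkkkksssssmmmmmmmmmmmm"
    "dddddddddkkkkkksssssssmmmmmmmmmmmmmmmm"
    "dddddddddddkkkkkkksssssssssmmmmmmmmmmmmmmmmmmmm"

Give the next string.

Each string has the form d^{2n+1} k^{n+2} s^{2n-1} m^{4n}, where the shown terms are n = 2, 3, 4, 5.
At n = 6 the blocks have lengths 13, 8, 11, 24.

dddddddddddddkkkkkkkksssssssssssmmmmmmmmmmmmmmmmmmmmmmmm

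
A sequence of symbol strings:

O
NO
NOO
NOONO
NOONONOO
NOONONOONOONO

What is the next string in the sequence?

NOONONOONOONONOONONOO

This is a Fibonacci-style word recurrence s(k) = s(k−1)·s(k−2): e.g. NO·O = NOO.
So term 7 is NOONONOONOONO·NOONONOO.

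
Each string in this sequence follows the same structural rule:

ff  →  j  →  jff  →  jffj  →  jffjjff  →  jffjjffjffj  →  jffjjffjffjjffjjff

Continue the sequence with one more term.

jffjjffjffjjffjjffjffjjffjffj

From term 3 onward, concatenate the last term with the second-to-last: j·ff = jff, jff·j = jffj, …
Continuing: jffjjffjffjjffjjff · jffjjffjffj gives term 8.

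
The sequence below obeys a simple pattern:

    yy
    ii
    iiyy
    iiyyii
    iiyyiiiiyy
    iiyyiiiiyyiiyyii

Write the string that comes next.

This is a Fibonacci-style word recurrence s(k) = s(k−1)·s(k−2): e.g. ii·yy = iiyy.
The next term joins iiyyiiiiyyiiyyii and iiyyiiiiyy.

iiyyiiiiyyiiyyiiiiyyiiiiyy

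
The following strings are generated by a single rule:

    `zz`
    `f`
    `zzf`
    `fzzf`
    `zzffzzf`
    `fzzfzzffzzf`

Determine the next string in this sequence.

zzffzzffzzfzzffzzf

From term 3 onward, concatenate the second-to-last term with the last: zz·f = zzf, f·zzf = fzzf, …
So term 7 is zzffzzf·fzzfzzffzzf.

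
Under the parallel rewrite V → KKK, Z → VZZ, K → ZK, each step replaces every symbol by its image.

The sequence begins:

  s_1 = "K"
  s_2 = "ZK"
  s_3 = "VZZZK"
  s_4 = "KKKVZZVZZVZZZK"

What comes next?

Rewriting the 14 symbols of KKKVZZVZZVZZZK one by one yields ZK ZK ZK KKK VZZ VZZ KKK VZZ VZZ KKK VZZ VZZ VZZ ZK; concatenated:

ZKZKZKKKKVZZVZZKKKVZZVZZKKKVZZVZZVZZZK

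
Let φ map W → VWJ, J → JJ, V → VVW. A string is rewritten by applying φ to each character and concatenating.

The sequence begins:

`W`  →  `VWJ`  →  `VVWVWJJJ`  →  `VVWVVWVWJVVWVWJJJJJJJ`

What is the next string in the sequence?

Rewriting the 21 symbols of VVWVVWVWJVVWVWJJJJJJJ one by one yields VVW VVW VWJ VVW VVW VWJ VVW VWJ JJ VVW VVW VWJ VVW VWJ JJ JJ JJ JJ JJ JJ JJ; concatenated:

VVWVVWVWJVVWVVWVWJVVWVWJJJVVWVVWVWJVVWVWJJJJJJJJJJJJJJJ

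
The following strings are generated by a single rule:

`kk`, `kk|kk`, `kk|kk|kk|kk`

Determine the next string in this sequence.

kk|kk|kk|kk|kk|kk|kk|kk

Every step duplicates the string with '|' between the halves.
So the next term is two copies of kk|kk|kk|kk with '|' between the halves.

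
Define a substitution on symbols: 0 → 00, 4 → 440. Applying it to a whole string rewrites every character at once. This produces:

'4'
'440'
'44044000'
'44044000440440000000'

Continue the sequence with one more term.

φ(44044000440440000000) expands symbol-by-symbol to 440 440 00 440 440 00 00 00 440 440 00 440 440 00 00 00 00 00 00 00; joining the 20 pieces gives the next term.

440440004404400000004404400044044000000000000000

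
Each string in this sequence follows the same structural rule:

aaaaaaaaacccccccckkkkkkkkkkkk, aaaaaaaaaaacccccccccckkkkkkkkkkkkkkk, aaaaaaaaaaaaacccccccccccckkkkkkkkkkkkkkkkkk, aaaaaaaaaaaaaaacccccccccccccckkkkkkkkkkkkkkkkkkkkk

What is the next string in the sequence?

Reading off run lengths: a runs 9, 11, 13, 15; c runs 8, 10, 12, 14; k runs 12, 15, 18, 21 — each is linear in n, where the shown terms are n = 3, 4, 5, 6.
Setting n = 7 gives 17, 16, 24 characters in each block.

aaaaaaaaaaaaaaaaacccccccccccccccckkkkkkkkkkkkkkkkkkkkkkkk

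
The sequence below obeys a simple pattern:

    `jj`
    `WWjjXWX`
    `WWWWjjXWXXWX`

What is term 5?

WWWWWWWWjjXWXXWXXWXXWX

Every step adds WW to the front and XWX to the end of the previous string.
From WWWWjjXWXXWX, 2 further steps: WWWWjjXWXXWX → WWWWWWjjXWXXWXXWX → (answer).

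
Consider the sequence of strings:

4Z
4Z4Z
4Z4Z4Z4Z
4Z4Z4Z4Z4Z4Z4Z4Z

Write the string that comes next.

Each string is two copies of the previous one concatenated.
One more doubling of 4Z4Z4Z4Z4Z4Z4Z4Z gives the answer.

4Z4Z4Z4Z4Z4Z4Z4Z4Z4Z4Z4Z4Z4Z4Z4Z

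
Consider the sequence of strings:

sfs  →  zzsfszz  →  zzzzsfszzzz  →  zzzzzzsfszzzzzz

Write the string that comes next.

Every step adds zz to the front and zz to the end of the previous string.
Applying this once more to zzzzzzsfszzzzzz:

zzzzzzzzsfszzzzzzzz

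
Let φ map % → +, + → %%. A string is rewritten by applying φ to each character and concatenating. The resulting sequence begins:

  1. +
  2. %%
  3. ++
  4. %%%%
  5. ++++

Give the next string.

Expanding ++++: +→%%, +→%%, +→%%, +→%%. Concatenated: %% %% %% %%.

%%%%%%%%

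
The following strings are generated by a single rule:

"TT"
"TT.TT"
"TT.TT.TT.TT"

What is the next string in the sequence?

TT.TT.TT.TT.TT.TT.TT.TT

Every step duplicates the string with '.' between the halves.
One more doubling of TT.TT.TT.TT gives the answer.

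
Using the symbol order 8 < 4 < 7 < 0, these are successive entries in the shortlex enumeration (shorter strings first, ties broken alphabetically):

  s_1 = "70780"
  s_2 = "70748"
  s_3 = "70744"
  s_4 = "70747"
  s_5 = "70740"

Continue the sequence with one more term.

Treat 70740 as a base-4 numeral over the given alphabet and add one, carrying through any trailing 0's.

70778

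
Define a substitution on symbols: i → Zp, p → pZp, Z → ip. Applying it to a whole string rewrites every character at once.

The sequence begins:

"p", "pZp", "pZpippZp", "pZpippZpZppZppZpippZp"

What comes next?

φ(pZpippZpZppZppZpippZp) expands symbol-by-symbol to pZp ip pZp Zp pZp pZp ip pZp ip pZp pZp ip pZp pZp ip pZp Zp pZp pZp ip pZp; joining the 21 pieces gives the next term.

pZpippZpZppZppZpippZpippZppZpippZppZpippZpZppZppZpippZp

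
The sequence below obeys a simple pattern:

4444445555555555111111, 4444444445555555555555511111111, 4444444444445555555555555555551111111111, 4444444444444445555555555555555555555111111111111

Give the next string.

4444444444444444445555555555555555555555555511111111111111

The n-th term is 3n 4's then 4n+2 5's then 2n+2 1's, where the shown terms are n = 2, 3, 4, 5.
Setting n = 6 gives 18, 26, 14 characters in each block.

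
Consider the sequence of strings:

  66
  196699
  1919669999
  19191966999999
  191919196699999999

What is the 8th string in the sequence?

s(k+1) = 19·s(k)·99, so each term gains 19 as a prefix and 99 as a suffix.
From 191919196699999999, 3 further steps: 191919196699999999 → 1919191919669999999999 → 19191919191966999999999999 → (answer).

191919191919196699999999999999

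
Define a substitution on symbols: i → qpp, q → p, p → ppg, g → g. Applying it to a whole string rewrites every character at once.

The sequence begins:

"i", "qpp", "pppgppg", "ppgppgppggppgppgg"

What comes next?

Rewriting the 17 symbols of ppgppgppggppgppgg one by one yields ppg ppg g ppg ppg g ppg ppg g g ppg ppg g ppg ppg g g; concatenated:

ppgppggppgppggppgppgggppgppggppgppggg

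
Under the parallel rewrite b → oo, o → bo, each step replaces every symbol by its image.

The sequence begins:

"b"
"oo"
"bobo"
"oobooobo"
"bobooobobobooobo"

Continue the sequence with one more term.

Rewriting the 16 symbols of bobooobobobooobo one by one yields oo bo oo bo bo bo oo bo oo bo oo bo bo bo oo bo; concatenated:

oobooobobobooobooobooobobobooobo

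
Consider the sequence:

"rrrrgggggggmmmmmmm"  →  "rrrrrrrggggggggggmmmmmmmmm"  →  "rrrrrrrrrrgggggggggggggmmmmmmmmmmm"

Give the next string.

rrrrrrrrrrrrrggggggggggggggggmmmmmmmmmmmmm

Each string has the form r^{3n-2} g^{3n+1} m^{2n+3}, where the shown terms are n = 2, 3, 4.
For the next term, n = 5, so the run lengths are 13, 16, 13.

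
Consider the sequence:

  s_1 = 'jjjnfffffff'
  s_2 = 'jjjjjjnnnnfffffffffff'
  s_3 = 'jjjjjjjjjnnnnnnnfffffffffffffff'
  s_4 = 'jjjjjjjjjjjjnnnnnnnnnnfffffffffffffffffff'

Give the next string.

The n-th term is 3n j's then 3n-2 n's then 4n+3 f's (n = 1, 2, …).
Setting n = 5 gives 15, 13, 23 characters in each block.

jjjjjjjjjjjjjjjnnnnnnnnnnnnnfffffffffffffffffffffff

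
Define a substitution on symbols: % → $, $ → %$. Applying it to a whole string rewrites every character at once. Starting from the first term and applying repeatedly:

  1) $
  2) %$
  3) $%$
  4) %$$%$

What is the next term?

Apply φ to %$$%$ symbol by symbol: %→$, $→%$, $→%$, %→$, $→%$; joined: $ %$ %$ $ %$.

$%$%$$%$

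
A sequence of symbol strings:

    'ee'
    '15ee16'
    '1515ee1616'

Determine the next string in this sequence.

Every step adds 15 to the front and 16 to the end of the previous string.
One more step from 1515ee1616 gives the answer.

151515ee161616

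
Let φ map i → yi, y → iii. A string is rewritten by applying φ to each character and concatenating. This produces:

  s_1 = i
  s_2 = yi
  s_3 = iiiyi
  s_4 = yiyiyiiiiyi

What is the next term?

Expanding yiyiyiiiiyi: y→iii, i→yi, y→iii, i→yi, y→iii, i→yi, i→yi, i→yi, i→yi, y→iii, i→yi. Concatenated: iii yi iii yi iii yi yi yi yi iii yi.

iiiyiiiiyiiiiyiyiyiyiiiiyi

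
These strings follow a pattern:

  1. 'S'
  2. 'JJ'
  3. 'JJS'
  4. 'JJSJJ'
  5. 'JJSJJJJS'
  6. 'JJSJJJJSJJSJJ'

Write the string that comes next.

Each term (from the third on) is the previous term followed by the one before it: term 3 = JJ·S = JJS.
So term 7 is JJSJJJJSJJSJJ·JJSJJJJS.

JJSJJJJSJJSJJJJSJJJJS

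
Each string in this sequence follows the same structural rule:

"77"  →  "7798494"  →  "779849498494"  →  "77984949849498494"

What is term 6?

Every step adds 98494 to the end: s(k+1) = s(k)·98494.
From 77984949849498494, 2 further steps: 77984949849498494 → 7798494984949849498494 → (answer).

779849498494984949849498494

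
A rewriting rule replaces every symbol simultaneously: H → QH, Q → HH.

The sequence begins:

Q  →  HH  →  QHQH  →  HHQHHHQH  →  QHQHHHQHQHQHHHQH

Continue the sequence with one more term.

Applying the rule to each of the 16 symbols of QHQHHHQHQHQHHHQH gives the pieces HH QH HH QH QH QH HH QH HH QH HH QH QH QH HH QH, which concatenate to the answer.

HHQHHHQHQHQHHHQHHHQHHHQHQHQHHHQH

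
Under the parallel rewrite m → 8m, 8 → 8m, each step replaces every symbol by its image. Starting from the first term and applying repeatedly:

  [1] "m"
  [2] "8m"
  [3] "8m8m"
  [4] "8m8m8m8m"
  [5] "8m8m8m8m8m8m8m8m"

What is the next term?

8m8m8m8m8m8m8m8m8m8m8m8m8m8m8m8m

Applying the rule to each of the 16 symbols of 8m8m8m8m8m8m8m8m gives the pieces 8m 8m 8m 8m 8m 8m 8m 8m 8m 8m 8m 8m 8m 8m 8m 8m, which concatenate to the answer.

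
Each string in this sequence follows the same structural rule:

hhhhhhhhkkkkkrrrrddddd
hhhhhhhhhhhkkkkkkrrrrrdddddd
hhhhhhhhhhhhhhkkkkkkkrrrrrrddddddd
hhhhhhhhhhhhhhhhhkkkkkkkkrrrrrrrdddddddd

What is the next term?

The n-th term is 3n+2 h's then n+3 k's then n+2 r's then n+3 d's, where the shown terms are n = 2, 3, 4, 5.
Setting n = 6 gives 20, 9, 8, 9 characters in each block.

hhhhhhhhhhhhhhhhhhhhkkkkkkkkkrrrrrrrrddddddddd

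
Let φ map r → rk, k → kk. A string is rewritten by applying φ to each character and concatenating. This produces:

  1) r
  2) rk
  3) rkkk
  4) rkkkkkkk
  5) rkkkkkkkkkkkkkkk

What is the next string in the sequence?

rkkkkkkkkkkkkkkkkkkkkkkkkkkkkkkk

φ(rkkkkkkkkkkkkkkk) expands symbol-by-symbol to rk kk kk kk kk kk kk kk kk kk kk kk kk kk kk kk; joining the 16 pieces gives the next term.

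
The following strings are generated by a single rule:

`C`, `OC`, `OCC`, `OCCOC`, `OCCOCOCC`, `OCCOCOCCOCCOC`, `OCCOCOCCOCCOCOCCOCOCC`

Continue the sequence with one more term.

OCCOCOCCOCCOCOCCOCOCCOCCOCOCCOCCOC

This is a Fibonacci-style word recurrence s(k) = s(k−1)·s(k−2): e.g. OC·C = OCC.
Continuing: OCCOCOCCOCCOCOCCOCOCC · OCCOCOCCOCCOC gives term 8.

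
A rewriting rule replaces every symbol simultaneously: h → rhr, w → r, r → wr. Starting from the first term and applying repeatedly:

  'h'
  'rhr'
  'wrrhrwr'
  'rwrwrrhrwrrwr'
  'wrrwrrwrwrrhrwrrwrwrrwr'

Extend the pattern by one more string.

rwrwrrwrwrrwrrwrwrrhrwrrwrwrrwrrwrwrrwr

Replace each of the 23 characters of wrrwrrwrwrrhrwrrwrwrrwr in place — r wr wr r wr wr r wr r wr wr rhr wr r wr wr r wr r wr wr r wr — and concatenate.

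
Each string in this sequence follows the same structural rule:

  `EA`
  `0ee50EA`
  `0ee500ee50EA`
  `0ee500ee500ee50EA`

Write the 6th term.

Every step adds 0ee50 at the front: s(k+1) = 0ee50·s(k).
From 0ee500ee500ee50EA, 2 further steps: 0ee500ee500ee50EA → 0ee500ee500ee500ee50EA → (answer).

0ee500ee500ee500ee500ee50EA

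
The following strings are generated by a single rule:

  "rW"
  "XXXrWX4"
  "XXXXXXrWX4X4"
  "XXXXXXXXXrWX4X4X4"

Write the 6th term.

XXXXXXXXXXXXXXXrWX4X4X4X4X4

Every step adds XXX to the front and X4 to the end of the previous string.
From XXXXXXXXXrWX4X4X4, 2 further steps: XXXXXXXXXrWX4X4X4 → XXXXXXXXXXXXrWX4X4X4X4 → (answer).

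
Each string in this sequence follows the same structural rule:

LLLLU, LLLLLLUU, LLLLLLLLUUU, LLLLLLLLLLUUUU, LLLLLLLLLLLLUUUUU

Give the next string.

Term n consists of 2n+2 L's, followed by n U's (n = 1, 2, …).
At n = 6 the blocks have lengths 14, 6.

LLLLLLLLLLLLLLUUUUUU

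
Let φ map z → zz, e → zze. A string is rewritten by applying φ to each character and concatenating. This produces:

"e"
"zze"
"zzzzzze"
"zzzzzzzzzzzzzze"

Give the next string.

zzzzzzzzzzzzzzzzzzzzzzzzzzzzzze

φ(zzzzzzzzzzzzzze) expands symbol-by-symbol to zz zz zz zz zz zz zz zz zz zz zz zz zz zz zze; joining the 15 pieces gives the next term.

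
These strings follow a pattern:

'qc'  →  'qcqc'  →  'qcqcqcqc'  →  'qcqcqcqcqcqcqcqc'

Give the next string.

Every step duplicates the string.
Doubling qcqcqcqcqcqcqcqc:

qcqcqcqcqcqcqcqcqcqcqcqcqcqcqcqc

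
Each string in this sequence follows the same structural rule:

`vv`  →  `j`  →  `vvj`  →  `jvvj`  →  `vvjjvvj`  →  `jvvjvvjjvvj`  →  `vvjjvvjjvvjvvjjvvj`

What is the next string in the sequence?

jvvjvvjjvvjvvjjvvjjvvjvvjjvvj

Each term (from the third on) is the two preceding terms concatenated in order: term 3 = vv·j = vvj.
Continuing: jvvjvvjjvvj · vvjjvvjjvvjvvjjvvj gives term 8.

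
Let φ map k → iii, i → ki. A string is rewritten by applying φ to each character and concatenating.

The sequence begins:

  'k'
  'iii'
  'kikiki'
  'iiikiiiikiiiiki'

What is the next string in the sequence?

Applying the rule to each of the 15 symbols of iiikiiiikiiiiki gives the pieces ki ki ki iii ki ki ki ki iii ki ki ki ki iii ki, which concatenate to the answer.

kikikiiiikikikikiiiikikikikiiiiki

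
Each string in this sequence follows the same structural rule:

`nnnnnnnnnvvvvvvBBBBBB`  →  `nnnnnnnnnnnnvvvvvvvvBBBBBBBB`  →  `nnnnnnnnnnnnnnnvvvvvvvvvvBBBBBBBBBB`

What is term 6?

Each string has the form n^{3n} v^{2n} B^{2n}, where the shown terms are n = 3, 4, 5.
For term 6, n = 8, so the run lengths are 24, 16, 16.

nnnnnnnnnnnnnnnnnnnnnnnnvvvvvvvvvvvvvvvvBBBBBBBBBBBBBBBB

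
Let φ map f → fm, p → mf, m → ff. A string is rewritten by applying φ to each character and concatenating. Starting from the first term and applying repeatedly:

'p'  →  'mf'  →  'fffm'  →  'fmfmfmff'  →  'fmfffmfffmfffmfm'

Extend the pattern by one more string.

Replace each of the 16 characters of fmfffmfffmfffmfm in place — fm ff fm fm fm ff fm fm fm ff fm fm fm ff fm ff — and concatenate.

fmfffmfmfmfffmfmfmfffmfmfmfffmff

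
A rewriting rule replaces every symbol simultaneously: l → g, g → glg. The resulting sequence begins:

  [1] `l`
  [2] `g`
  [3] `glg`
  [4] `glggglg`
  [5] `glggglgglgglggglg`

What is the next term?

glggglgglgglggglgglggglgglggglgglgglggglg

Replace each of the 17 characters of glggglgglgglggglg in place — glg g glg glg glg g glg glg g glg glg g glg glg glg g glg — and concatenate.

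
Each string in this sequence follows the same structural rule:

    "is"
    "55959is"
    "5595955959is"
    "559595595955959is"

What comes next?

55959559595595955959is

The strings grow by a fixed prefix 55959 each time.
So the next term is 55959·559595595955959is.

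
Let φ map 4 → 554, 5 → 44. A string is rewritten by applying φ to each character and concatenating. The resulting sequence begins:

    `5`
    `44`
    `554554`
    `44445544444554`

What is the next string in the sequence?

55455455455444445545545545545544444554

Applying the rule to each of the 14 symbols of 44445544444554 gives the pieces 554 554 554 554 44 44 554 554 554 554 554 44 44 554, which concatenate to the answer.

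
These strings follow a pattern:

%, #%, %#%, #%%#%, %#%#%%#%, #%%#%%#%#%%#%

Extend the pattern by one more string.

This is a Fibonacci-style word recurrence s(k) = s(k−2)·s(k−1): e.g. %·#% = %#%.
So term 7 is %#%#%%#%·#%%#%%#%#%%#%.

%#%#%%#%#%%#%%#%#%%#%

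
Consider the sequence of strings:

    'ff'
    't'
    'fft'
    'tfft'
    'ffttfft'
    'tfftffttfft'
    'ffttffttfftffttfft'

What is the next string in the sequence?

Each term (from the third on) is the two preceding terms concatenated in order: term 3 = ff·t = fft.
Continuing: tfftffttfft · ffttffttfftffttfft gives term 8.

tfftffttfftffttffttfftffttfft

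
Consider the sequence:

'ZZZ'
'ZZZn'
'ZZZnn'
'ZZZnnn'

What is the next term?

Each term is the previous one with n appended.
One more step from ZZZnnn gives the answer.

ZZZnnnn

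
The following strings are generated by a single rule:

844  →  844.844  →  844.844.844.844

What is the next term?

s(k+1) = s(k)·.·s(k) — each term doubles the last with '.' between the halves.
Doubling 844.844.844.844 with '.' between the halves:

844.844.844.844.844.844.844.844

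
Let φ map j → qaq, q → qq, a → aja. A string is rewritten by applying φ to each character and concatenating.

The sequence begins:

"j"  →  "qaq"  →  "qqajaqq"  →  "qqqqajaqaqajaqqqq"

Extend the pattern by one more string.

Applying the rule to each of the 17 symbols of qqqqajaqaqajaqqqq gives the pieces qq qq qq qq aja qaq aja qq aja qq aja qaq aja qq qq qq qq, which concatenate to the answer.

qqqqqqqqajaqaqajaqqajaqqajaqaqajaqqqqqqqq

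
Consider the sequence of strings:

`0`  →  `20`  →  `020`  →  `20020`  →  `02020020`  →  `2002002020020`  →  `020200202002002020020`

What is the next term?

2002002020020020200202002002020020

Each term (from the third on) is the two preceding terms concatenated in order: term 3 = 0·20 = 020.
The next term joins 2002002020020 and 020200202002002020020.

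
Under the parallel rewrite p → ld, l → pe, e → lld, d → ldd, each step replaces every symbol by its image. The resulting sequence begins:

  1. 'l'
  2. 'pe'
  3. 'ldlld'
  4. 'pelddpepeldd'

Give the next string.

ldlldpelddlddldlldldlldpelddldd

Expanding pelddpepeldd: p→ld, e→lld, l→pe, d→ldd, d→ldd, p→ld, e→lld, p→ld, e→lld, l→pe, d→ldd, d→ldd. Concatenated: ld lld pe ldd ldd ld lld ld lld pe ldd ldd.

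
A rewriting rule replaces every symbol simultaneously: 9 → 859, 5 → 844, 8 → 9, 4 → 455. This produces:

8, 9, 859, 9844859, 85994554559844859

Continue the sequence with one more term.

Replace each of the 17 characters of 85994554559844859 in place — 9 844 859 859 455 844 844 455 844 844 859 9 455 455 9 844 859 — and concatenate.

984485985945584484445584484485994554559844859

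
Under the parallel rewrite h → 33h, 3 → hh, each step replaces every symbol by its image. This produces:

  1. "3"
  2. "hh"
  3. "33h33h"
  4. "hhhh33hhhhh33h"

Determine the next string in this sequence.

33h33h33h33hhhhh33h33h33h33h33hhhhh33h

Replace each of the 14 characters of hhhh33hhhhh33h in place — 33h 33h 33h 33h hh hh 33h 33h 33h 33h 33h hh hh 33h — and concatenate.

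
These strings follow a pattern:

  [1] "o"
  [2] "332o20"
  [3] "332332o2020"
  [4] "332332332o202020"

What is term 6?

332332332332332o2020202020

Each term wraps the previous one in 332 on the left and 20 on the right.
From 332332332o202020, 2 further steps: 332332332o202020 → 332332332332o20202020 → (answer).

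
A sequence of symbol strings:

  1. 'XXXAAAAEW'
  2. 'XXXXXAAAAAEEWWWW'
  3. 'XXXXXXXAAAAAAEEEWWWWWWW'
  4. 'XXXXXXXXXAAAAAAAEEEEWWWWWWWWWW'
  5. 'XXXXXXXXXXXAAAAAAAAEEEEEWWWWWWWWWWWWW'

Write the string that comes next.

Reading off run lengths: X runs 3, 5, 7, 9, 11; A runs 4, 5, 6, 7, 8; E runs 1, 2, 3, 4, 5; W runs 1, 4, 7, 10, 13 — each is linear in n (n = 1, 2, …).
At n = 6 the blocks have lengths 13, 9, 6, 16.

XXXXXXXXXXXXXAAAAAAAAAEEEEEEWWWWWWWWWWWWWWWW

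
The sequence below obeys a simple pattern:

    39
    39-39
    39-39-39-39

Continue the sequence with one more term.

39-39-39-39-39-39-39-39

Each string is two copies of the previous one joined by '-'.
So the next term is two copies of 39-39-39-39 with '-' between the halves.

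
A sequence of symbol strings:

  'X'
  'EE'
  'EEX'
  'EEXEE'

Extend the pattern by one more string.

From term 3 onward, concatenate the last term with the second-to-last: EE·X = EEX, EEX·EE = EEXEE, …
The next term joins EEXEE and EEX.

EEXEEEEX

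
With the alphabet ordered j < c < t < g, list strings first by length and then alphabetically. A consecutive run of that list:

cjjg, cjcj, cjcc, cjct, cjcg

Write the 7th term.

Stepping forward 2 times from cjcg: cjcg → cjtj, then the target.

cjtc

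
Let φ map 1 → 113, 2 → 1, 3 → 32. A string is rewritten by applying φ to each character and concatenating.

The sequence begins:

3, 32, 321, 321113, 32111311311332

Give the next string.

Rewriting the 14 symbols of 32111311311332 one by one yields 32 1 113 113 113 32 113 113 32 113 113 32 32 1; concatenated:

321113113113321131133211311332321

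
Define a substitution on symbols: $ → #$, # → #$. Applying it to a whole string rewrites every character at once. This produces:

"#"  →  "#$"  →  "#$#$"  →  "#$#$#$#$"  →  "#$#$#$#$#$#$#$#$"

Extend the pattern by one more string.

#$#$#$#$#$#$#$#$#$#$#$#$#$#$#$#$

φ(#$#$#$#$#$#$#$#$) expands symbol-by-symbol to #$ #$ #$ #$ #$ #$ #$ #$ #$ #$ #$ #$ #$ #$ #$ #$; joining the 16 pieces gives the next term.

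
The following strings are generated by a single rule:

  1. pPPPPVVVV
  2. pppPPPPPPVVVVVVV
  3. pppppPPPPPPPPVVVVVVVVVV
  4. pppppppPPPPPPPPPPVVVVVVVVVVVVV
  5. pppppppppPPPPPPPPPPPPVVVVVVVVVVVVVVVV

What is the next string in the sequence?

Each string has the form p^{2n-1} P^{2n+2} V^{3n+1} (n = 1, 2, …).
For the next term, n = 6, so the run lengths are 11, 14, 19.

pppppppppppPPPPPPPPPPPPPPVVVVVVVVVVVVVVVVVVV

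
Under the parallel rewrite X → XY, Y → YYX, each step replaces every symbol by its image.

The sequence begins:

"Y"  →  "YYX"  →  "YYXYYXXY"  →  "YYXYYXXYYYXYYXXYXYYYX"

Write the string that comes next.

Applying the rule to each of the 21 symbols of YYXYYXXYYYXYYXXYXYYYX gives the pieces YYX YYX XY YYX YYX XY XY YYX YYX YYX XY YYX YYX XY XY YYX XY YYX YYX YYX XY, which concatenate to the answer.

YYXYYXXYYYXYYXXYXYYYXYYXYYXXYYYXYYXXYXYYYXXYYYXYYXYYXXY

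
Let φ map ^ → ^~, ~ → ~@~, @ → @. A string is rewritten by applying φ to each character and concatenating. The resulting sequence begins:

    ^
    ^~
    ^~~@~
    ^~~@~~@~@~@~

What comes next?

Rewriting each symbol of ^~~@~~@~@~@~: ^→^~, ~→~@~, ~→~@~, @→@, ~→~@~, ~→~@~, @→@, ~→~@~, @→@, ~→~@~, @→@, ~→~@~, which concatenates to ^~ ~@~ ~@~ @ ~@~ ~@~ @ ~@~ @ ~@~ @ ~@~.

^~~@~~@~@~@~~@~@~@~@~@~@~@~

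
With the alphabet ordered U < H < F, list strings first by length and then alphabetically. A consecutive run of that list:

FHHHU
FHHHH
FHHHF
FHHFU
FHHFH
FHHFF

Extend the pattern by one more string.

FHFUU

The successor of FHHFF increments the rightmost position that isn't already F and resets every position after it to U.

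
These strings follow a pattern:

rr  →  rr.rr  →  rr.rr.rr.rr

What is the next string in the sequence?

s(k+1) = s(k)·.·s(k) — each term doubles the last with '.' between the halves.
Doubling rr.rr.rr.rr with '.' between the halves:

rr.rr.rr.rr.rr.rr.rr.rr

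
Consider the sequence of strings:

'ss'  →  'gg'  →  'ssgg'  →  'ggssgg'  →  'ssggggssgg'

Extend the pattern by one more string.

ggssggssggggssgg

Each term (from the third on) is the two preceding terms concatenated in order: term 3 = ss·gg = ssgg.
Continuing: ggssgg · ssggggssgg gives term 6.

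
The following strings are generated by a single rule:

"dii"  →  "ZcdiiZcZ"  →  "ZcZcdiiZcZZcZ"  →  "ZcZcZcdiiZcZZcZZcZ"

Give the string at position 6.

Every step adds Zc to the front and ZcZ to the end of the previous string.
From ZcZcZcdiiZcZZcZZcZ, 2 further steps: ZcZcZcdiiZcZZcZZcZ → ZcZcZcZcdiiZcZZcZZcZZcZ → (answer).

ZcZcZcZcZcdiiZcZZcZZcZZcZZcZ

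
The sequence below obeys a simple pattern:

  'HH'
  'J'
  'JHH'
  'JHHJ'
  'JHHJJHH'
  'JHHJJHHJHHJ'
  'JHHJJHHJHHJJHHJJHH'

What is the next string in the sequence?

From term 3 onward, concatenate the last term with the second-to-last: J·HH = JHH, JHH·J = JHHJ, …
The next term joins JHHJJHHJHHJJHHJJHH and JHHJJHHJHHJ.

JHHJJHHJHHJJHHJJHHJHHJJHHJHHJ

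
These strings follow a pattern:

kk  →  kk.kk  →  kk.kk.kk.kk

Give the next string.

kk.kk.kk.kk.kk.kk.kk.kk

Every step duplicates the string with '.' between the halves.
So the next term is two copies of kk.kk.kk.kk with '.' between the halves.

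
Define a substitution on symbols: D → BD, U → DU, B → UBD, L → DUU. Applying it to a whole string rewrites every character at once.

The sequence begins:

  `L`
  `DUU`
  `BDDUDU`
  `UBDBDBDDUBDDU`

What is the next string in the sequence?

Rewriting the 13 symbols of UBDBDBDDUBDDU one by one yields DU UBD BD UBD BD UBD BD BD DU UBD BD BD DU; concatenated:

DUUBDBDUBDBDUBDBDBDDUUBDBDBDDU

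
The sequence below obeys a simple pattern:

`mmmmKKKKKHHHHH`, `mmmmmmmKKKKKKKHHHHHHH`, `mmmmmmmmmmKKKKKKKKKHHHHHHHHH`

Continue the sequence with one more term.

mmmmmmmmmmmmmKKKKKKKKKKKHHHHHHHHHHH

The n-th term is 3n+1 m's then 2n+3 K's then 2n+3 H's (n = 1, 2, …).
For the next term, n = 4, so the run lengths are 13, 11, 11.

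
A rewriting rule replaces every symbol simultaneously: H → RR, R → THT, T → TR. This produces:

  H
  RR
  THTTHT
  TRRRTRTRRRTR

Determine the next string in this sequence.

Rewriting each symbol of TRRRTRTRRRTR: T→TR, R→THT, R→THT, R→THT, T→TR, R→THT, T→TR, R→THT, R→THT, R→THT, T→TR, R→THT, which concatenates to TR THT THT THT TR THT TR THT THT THT TR THT.

TRTHTTHTTHTTRTHTTRTHTTHTTHTTRTHT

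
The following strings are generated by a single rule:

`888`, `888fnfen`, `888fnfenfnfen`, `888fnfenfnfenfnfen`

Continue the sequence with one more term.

The strings grow by a fixed suffix fnfen each time.
Applying this once more to 888fnfenfnfenfnfen:

888fnfenfnfenfnfenfnfen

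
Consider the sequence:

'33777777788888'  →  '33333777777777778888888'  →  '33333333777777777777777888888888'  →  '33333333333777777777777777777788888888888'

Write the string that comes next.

The n-th term is 3n-1 3's then 4n+3 7's then 2n+3 8's (n = 1, 2, …).
At n = 5 the blocks have lengths 14, 23, 13.

33333333333333777777777777777777777778888888888888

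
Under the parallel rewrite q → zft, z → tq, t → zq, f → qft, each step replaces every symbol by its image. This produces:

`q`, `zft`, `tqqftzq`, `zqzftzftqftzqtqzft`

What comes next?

Replace each of the 18 characters of zqzftzftqftzqtqzft in place — tq zft tq qft zq tq qft zq zft qft zq tq zft zq zft tq qft zq — and concatenate.

tqzfttqqftzqtqqftzqzftqftzqtqzftzqzfttqqftzq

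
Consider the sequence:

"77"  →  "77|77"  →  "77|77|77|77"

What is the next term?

s(k+1) = s(k)·|·s(k) — each term doubles the last with '|' between the halves.
Doubling 77|77|77|77 with '|' between the halves:

77|77|77|77|77|77|77|77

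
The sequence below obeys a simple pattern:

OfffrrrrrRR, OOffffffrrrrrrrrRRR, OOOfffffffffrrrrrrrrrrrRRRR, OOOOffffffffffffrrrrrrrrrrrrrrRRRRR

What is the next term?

OOOOOfffffffffffffffrrrrrrrrrrrrrrrrrRRRRRR

Reading off run lengths: O runs 1, 2, 3, 4; f runs 3, 6, 9, 12; r runs 5, 8, 11, 14; R runs 2, 3, 4, 5 — each is linear in n (n = 1, 2, …).
Setting n = 5 gives 5, 15, 17, 6 characters in each block.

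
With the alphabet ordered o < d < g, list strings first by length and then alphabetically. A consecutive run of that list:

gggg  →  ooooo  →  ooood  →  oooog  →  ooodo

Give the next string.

ooodd

The successor of ooodo increments the rightmost position that isn't already g and resets every position after it to o.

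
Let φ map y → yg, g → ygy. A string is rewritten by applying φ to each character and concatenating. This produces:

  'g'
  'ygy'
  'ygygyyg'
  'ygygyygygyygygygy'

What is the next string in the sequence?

φ(ygygyygygyygygygy) expands symbol-by-symbol to yg ygy yg ygy yg yg ygy yg ygy yg yg ygy yg ygy yg ygy yg; joining the 17 pieces gives the next term.

ygygyygygyygygygyygygyygygygyygygyygygyyg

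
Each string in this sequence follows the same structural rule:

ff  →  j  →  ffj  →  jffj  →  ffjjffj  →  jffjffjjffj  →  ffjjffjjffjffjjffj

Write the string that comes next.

jffjffjjffjffjjffjjffjffjjffj

This is a Fibonacci-style word recurrence s(k) = s(k−2)·s(k−1): e.g. ff·j = ffj.
So term 8 is jffjffjjffj·ffjjffjjffjffjjffj.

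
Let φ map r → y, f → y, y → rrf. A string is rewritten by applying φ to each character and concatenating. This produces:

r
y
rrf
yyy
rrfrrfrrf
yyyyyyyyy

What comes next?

Rewriting each symbol of yyyyyyyyy: y→rrf, y→rrf, y→rrf, y→rrf, y→rrf, y→rrf, y→rrf, y→rrf, y→rrf, which concatenates to rrf rrf rrf rrf rrf rrf rrf rrf rrf.

rrfrrfrrfrrfrrfrrfrrfrrfrrf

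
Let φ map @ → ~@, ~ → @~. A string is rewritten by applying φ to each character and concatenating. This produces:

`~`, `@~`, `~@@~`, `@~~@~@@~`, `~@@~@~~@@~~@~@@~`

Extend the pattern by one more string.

@~~@~@@~~@@~@~~@~@@~@~~@@~~@~@@~

Replace each of the 16 characters of ~@@~@~~@@~~@~@@~ in place — @~ ~@ ~@ @~ ~@ @~ @~ ~@ ~@ @~ @~ ~@ @~ ~@ ~@ @~ — and concatenate.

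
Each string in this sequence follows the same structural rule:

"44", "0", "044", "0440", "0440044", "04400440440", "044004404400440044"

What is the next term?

04400440440044004404400440440

This is a Fibonacci-style word recurrence s(k) = s(k−1)·s(k−2): e.g. 0·44 = 044.
Continuing: 044004404400440044 · 04400440440 gives term 8.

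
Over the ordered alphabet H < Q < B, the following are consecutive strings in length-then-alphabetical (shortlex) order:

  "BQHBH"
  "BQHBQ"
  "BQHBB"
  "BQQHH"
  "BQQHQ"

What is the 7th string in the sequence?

Advancing 2 positions from BQQHQ through BQQHQ → BQQHB reaches term 7.

BQQQH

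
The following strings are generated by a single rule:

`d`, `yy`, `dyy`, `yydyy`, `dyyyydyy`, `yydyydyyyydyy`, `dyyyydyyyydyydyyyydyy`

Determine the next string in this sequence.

Each term (from the third on) is the two preceding terms concatenated in order: term 3 = d·yy = dyy.
The next term joins yydyydyyyydyy and dyyyydyyyydyydyyyydyy.

yydyydyyyydyydyyyydyyyydyydyyyydyy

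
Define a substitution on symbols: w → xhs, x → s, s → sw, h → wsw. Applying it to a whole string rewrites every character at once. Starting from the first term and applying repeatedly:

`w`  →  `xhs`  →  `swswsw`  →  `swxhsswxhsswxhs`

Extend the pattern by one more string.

Applying the rule to each of the 15 symbols of swxhsswxhsswxhs gives the pieces sw xhs s wsw sw sw xhs s wsw sw sw xhs s wsw sw, which concatenate to the answer.

swxhsswswswswxhsswswswswxhsswswsw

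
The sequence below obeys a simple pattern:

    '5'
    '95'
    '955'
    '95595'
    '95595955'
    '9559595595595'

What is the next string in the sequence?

955959559559595595955

From term 3 onward, concatenate the last term with the second-to-last: 95·5 = 955, 955·95 = 95595, …
So term 7 is 9559595595595·95595955.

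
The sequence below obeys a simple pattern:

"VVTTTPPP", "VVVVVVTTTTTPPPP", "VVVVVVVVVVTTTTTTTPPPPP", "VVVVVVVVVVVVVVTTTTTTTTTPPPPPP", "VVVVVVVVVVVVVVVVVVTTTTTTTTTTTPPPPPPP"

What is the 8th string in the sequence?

VVVVVVVVVVVVVVVVVVVVVVVVVVVVVVTTTTTTTTTTTTTTTTTPPPPPPPPPP

The n-th term is 4n-2 V's then 2n+1 T's then n+2 P's (n = 1, 2, …).
Setting n = 8 gives 30, 17, 10 characters in each block.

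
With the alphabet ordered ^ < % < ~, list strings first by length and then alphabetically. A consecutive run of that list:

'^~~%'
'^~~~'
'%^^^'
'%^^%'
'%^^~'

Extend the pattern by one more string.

Treat %^^~ as a base-3 numeral over the given alphabet and add one, carrying through any trailing ~'s.

%^%^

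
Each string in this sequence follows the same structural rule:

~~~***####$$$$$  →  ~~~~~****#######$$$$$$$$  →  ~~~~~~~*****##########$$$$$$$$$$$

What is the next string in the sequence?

Term n consists of 2n+1 ~'s, followed by n+2 *'s, followed by 3n+1 #'s, followed by 3n+2 $'s (n = 1, 2, …).
Setting n = 4 gives 9, 6, 13, 14 characters in each block.

~~~~~~~~~******#############$$$$$$$$$$$$$$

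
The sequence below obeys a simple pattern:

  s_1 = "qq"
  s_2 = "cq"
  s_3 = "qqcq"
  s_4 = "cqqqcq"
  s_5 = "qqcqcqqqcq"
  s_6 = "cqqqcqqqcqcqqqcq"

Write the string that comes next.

qqcqcqqqcqcqqqcqqqcqcqqqcq

Each term (from the third on) is the two preceding terms concatenated in order: term 3 = qq·cq = qqcq.
Continuing: qqcqcqqqcq · cqqqcqqqcqcqqqcq gives term 7.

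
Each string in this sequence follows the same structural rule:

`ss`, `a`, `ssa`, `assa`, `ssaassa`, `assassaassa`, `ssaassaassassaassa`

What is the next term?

assassaassassaassaassassaassa

Each term (from the third on) is the two preceding terms concatenated in order: term 3 = ss·a = ssa.
So term 8 is assassaassa·ssaassaassassaassa.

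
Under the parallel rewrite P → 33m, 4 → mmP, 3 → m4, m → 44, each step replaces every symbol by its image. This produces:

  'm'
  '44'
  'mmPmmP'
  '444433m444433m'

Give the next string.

mmPmmPmmPmmPm4m444mmPmmPmmPmmPm4m444

Replace each of the 14 characters of 444433m444433m in place — mmP mmP mmP mmP m4 m4 44 mmP mmP mmP mmP m4 m4 44 — and concatenate.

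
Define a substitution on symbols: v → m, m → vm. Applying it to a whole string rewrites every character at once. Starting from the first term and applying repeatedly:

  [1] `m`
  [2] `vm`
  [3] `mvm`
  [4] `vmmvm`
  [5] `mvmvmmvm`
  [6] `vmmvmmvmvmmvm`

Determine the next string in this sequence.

mvmvmmvmvmmvmmvmvmmvm

Applying the rule to each of the 13 symbols of vmmvmmvmvmmvm gives the pieces m vm vm m vm vm m vm m vm vm m vm, which concatenate to the answer.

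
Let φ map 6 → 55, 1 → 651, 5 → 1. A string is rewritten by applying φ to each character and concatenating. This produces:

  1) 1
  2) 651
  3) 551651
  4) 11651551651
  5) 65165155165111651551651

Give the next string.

Replace each of the 23 characters of 65165155165111651551651 in place — 55 1 651 55 1 651 1 1 651 55 1 651 651 651 55 1 651 1 1 651 55 1 651 — and concatenate.

5516515516511165155165165165155165111651551651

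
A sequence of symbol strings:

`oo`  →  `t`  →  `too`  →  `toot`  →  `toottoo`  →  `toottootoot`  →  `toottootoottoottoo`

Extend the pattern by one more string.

toottootoottoottootoottootoot

This is a Fibonacci-style word recurrence s(k) = s(k−1)·s(k−2): e.g. t·oo = too.
So term 8 is toottootoottoottoo·toottootoot.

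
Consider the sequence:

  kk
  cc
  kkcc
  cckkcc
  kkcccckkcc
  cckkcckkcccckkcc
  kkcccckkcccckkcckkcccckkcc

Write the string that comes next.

cckkcckkcccckkcckkcccckkcccckkcckkcccckkcc

From term 3 onward, concatenate the second-to-last term with the last: kk·cc = kkcc, cc·kkcc = cckkcc, …
So term 8 is cckkcckkcccckkcc·kkcccckkcccckkcckkcccckkcc.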